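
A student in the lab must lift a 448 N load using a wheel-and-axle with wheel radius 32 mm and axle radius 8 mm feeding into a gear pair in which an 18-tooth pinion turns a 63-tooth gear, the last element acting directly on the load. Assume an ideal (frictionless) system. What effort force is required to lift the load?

Wheel-and-axle MA = R/r = 32/8 = 4.
Gear pair MA = 63/18 = 3.5.
Combined ideal MA = 4 × 3.5 = 14.
Effort = load / MA = 448 / 14 = 32 N.

32 N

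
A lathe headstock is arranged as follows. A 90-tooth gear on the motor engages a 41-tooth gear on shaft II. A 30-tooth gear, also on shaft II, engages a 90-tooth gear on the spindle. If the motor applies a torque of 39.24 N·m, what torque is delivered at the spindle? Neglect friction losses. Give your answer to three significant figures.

After the gear mesh (41/90): 39.24 × 0.45556 = 17.876 N·m
After the gear mesh (90/30): 17.876 × 3 = 53.628 N·m

53.6 N·m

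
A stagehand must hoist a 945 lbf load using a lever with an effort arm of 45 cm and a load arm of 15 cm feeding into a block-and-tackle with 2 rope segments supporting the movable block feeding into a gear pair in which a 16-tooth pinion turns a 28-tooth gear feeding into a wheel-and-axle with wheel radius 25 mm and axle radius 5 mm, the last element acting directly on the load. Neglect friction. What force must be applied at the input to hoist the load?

Lever MA = effort arm / load arm = 45/15 = 3.
Block-and-tackle MA = number of supporting rope parts = 2.
Gear pair MA = 28/16 = 1.75.
Wheel-and-axle MA = R/r = 25/5 = 5.
Combined ideal MA = 3 × 2 × 1.75 × 5 = 52.5.
Effort = load / MA = 945 / 52.5 = 18 lbf.

18 lbf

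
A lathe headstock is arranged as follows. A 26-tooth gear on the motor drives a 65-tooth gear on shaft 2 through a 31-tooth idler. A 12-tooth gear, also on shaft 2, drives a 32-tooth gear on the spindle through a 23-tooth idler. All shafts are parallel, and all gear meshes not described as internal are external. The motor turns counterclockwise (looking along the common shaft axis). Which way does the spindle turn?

counterclockwise

the motor → shaft 2: driver → idler → driven is 2 external meshes, 2 reversals → CCW.
shaft 2 → the spindle: driver → idler → driven is 2 external meshes, 2 reversals → CCW.
4 reversals in total — an even number — so the spindle turns the same way as the motor.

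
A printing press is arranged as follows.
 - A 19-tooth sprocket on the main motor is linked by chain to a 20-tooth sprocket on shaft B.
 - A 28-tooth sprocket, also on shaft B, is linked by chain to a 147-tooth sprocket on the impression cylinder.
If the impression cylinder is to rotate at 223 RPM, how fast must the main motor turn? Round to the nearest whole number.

Overall ratio R = 1.0526 × 5.25 = 5.5263.
Required input speed = output speed × R = 223 × 5.5263 = 1232.4 RPM.

1232 RPM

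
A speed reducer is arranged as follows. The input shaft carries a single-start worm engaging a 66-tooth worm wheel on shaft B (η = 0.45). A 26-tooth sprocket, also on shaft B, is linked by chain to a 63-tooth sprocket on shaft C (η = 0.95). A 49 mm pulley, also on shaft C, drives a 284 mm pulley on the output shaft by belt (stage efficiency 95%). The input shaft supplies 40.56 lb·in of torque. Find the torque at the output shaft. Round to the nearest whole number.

After the worm (66/1): 40.56 × 66 × 0.45 = 1204.6 lb·in
After the chain (63/26): 1204.6 × 2.4231 × 0.95 = 2773 lb·in
After the belt (284/49): 2773 × 5.7959 × 0.95 = 15268 lb·in

15268 lb·in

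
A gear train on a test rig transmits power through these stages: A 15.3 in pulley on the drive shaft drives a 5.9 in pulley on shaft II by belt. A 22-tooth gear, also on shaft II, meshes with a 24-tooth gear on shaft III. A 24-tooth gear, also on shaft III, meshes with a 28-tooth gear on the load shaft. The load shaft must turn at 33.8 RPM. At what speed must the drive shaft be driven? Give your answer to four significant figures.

Overall ratio R = 0.38562 × 1.0909 × 1.1667 = 0.49079.
Required input speed = output speed × R = 33.8 × 0.49079 = 16.589 RPM.

16.59 RPM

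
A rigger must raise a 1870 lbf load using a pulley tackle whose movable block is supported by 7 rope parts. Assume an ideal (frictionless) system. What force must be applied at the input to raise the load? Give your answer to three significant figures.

Block-and-tackle MA = number of supporting rope parts = 7.
Effort = load / MA = 1870 / 7 = 267.14 lbf.

267 lbf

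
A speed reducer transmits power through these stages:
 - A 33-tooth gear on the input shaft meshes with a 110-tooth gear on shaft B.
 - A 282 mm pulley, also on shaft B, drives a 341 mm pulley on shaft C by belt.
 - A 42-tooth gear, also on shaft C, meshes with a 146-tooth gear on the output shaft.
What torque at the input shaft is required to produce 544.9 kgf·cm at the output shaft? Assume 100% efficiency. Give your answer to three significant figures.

38.9 kgf·cm

Overall ratio R = 3.3333 × 1.2092 × 3.4762 = 14.012.
Input torque = output torque / R = 544.9 / 14.012 = 38.889 kgf·cm.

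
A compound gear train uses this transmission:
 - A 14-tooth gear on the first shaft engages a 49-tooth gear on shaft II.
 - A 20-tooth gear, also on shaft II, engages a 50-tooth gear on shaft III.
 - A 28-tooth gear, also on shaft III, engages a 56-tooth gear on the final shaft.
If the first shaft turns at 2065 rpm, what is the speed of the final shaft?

118 rpm

gear mesh 49/14 = 3.5 → 2065/3.5 = 590 rpm
gear mesh 50/20 = 2.5 → 590/2.5 = 236 rpm
gear mesh 56/28 = 2 → 236/2 = 118 rpm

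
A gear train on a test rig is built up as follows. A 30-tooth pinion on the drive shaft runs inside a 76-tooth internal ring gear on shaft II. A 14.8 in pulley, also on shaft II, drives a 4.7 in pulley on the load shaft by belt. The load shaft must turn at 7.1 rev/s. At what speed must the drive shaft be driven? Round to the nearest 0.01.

Overall ratio R = 2.5333 × 0.31757 = 0.8045.
Required input speed = output speed × R = 7.1 × 0.8045 = 5.712 rev/s.

5.71 rev/s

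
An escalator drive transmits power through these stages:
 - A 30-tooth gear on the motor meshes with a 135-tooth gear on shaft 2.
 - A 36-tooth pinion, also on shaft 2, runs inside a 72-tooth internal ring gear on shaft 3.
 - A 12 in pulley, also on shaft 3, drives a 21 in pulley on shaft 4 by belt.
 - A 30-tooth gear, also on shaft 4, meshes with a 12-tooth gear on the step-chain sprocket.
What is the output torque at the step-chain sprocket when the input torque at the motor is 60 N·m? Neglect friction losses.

378 N·m

Gear mesh: ratio = 135/30 = 4.5; torque at shaft 2 = 60 × 4.5 = 270 N·m.
Internal gear: ratio = 72/36 = 2; torque at shaft 3 = 270 × 2 = 540 N·m.
Belt: ratio = 21/12 = 1.75; torque at shaft 4 = 540 × 1.75 = 945 N·m.
Gear mesh: ratio = 12/30 = 0.4; torque at the step-chain sprocket = 945 × 0.4 = 378 N·m.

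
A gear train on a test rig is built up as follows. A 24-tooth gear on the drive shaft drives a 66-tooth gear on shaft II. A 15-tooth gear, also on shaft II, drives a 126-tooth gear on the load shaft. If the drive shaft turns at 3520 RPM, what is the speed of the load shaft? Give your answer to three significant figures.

152 RPM

gear mesh 66/24 = 2.75 → 3520/2.75 = 1280 RPM
gear mesh 126/15 = 8.4 → 1280/8.4 = 152.38 RPM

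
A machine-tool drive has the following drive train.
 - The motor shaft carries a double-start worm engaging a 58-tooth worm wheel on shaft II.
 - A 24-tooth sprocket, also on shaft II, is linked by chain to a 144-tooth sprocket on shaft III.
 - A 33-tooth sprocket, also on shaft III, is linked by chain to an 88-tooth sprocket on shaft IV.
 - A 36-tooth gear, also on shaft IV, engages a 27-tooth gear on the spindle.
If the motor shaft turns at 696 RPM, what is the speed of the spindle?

2 RPM

worm 58/2 = 29 → 696/29 = 24 RPM
chain 144/24 = 6 → 24/6 = 4 RPM
chain 88/33 = 2.6667 → 4/2.6667 = 1.5 RPM
gear mesh 27/36 = 0.75 → 1.5/0.75 = 2 RPM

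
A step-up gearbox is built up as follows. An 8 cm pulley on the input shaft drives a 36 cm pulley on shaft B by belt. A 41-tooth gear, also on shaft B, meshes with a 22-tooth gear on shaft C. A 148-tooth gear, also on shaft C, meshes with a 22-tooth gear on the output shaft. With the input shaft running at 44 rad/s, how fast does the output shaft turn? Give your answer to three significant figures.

the input shaft → shaft B (belt, 36/8): 44 ÷ 4.5 = 9.7778 rad/s
shaft B → shaft C (gear mesh, 22/41): 9.7778 ÷ 0.53659 = 18.222 rad/s
shaft C → the output shaft (gear mesh, 22/148): 18.222 ÷ 0.14865 = 122.59 rad/s

123 rad/s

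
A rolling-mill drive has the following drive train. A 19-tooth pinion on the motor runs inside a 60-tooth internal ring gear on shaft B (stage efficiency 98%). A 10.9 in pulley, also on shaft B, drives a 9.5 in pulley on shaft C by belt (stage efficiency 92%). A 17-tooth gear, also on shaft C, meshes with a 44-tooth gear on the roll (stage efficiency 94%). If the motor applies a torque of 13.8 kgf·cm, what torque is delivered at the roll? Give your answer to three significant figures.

Internal gear: ratio = 60/19 = 3.1579; torque at shaft B = 13.8 × 3.1579 × 0.98 = 42.707 kgf·cm.
Belt: ratio = 9.5/10.9 = 0.87156; torque at shaft C = 42.707 × 0.87156 × 0.92 = 34.244 kgf·cm.
Gear mesh: ratio = 44/17 = 2.5882; torque at the roll = 34.244 × 2.5882 × 0.94 = 83.314 kgf·cm.

83.3 kgf·cm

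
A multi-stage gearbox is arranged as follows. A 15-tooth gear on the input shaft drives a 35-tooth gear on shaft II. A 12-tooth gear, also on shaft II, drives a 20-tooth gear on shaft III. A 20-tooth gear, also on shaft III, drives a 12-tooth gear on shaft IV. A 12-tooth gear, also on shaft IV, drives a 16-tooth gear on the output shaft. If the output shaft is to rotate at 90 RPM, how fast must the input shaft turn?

Overall ratio R = 2.3333 × 1.6667 × 0.6 × 1.3333 = 3.1111.
Required input speed = output speed × R = 90 × 3.1111 = 280 RPM.

280 RPM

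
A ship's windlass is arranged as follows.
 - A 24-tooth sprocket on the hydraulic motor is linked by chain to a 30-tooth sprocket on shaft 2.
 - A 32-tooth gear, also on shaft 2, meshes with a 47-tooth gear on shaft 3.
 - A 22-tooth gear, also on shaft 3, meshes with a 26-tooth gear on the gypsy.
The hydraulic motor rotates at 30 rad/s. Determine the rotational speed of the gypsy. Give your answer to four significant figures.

13.83 rad/s

the hydraulic motor → shaft 2 (chain, 30/24): 30 ÷ 1.25 = 24 rad/s
shaft 2 → shaft 3 (gear mesh, 47/32): 24 ÷ 1.4688 = 16.34 rad/s
shaft 3 → the gypsy (gear mesh, 26/22): 16.34 ÷ 1.1818 = 13.827 rad/s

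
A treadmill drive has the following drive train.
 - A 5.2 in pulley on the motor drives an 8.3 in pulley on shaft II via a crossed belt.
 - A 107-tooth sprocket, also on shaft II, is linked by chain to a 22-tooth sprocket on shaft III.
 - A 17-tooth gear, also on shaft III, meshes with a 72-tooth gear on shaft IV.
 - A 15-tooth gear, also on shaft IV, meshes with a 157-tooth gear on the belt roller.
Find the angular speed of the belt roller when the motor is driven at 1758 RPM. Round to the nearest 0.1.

belt 8.3/5.2 = 1.5962 → 1758/1.5962 = 1101.4 RPM
chain 22/107 = 0.20561 → 1101.4/0.20561 = 5356.8 RPM
gear mesh 72/17 = 4.2353 → 5356.8/4.2353 = 1264.8 RPM
gear mesh 157/15 = 10.467 → 1264.8/10.467 = 120.84 RPM

120.8 RPM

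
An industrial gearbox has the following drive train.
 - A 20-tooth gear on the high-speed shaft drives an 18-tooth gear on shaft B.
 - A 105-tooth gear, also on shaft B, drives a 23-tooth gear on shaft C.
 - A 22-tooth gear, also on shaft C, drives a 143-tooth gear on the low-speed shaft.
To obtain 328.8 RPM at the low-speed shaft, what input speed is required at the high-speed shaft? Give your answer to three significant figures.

Overall ratio R = 0.9 × 0.21905 × 6.5 = 1.2814.
Required input speed = output speed × R = 328.8 × 1.2814 = 421.33 RPM.

421 RPM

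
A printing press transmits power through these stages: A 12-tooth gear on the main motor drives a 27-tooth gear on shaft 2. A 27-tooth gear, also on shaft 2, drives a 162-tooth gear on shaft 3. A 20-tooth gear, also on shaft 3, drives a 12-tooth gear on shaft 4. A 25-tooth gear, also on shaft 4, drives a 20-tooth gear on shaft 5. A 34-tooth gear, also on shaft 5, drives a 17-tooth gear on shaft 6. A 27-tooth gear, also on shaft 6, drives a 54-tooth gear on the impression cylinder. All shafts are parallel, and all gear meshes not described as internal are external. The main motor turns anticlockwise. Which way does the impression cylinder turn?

anticlockwise

the main motor → shaft 2: external mesh, 1 reversal → CW.
shaft 2 → shaft 3: external mesh, 1 reversal → CCW.
shaft 3 → shaft 4: external mesh, 1 reversal → CW.
shaft 4 → shaft 5: external mesh, 1 reversal → CCW.
shaft 5 → shaft 6: external mesh, 1 reversal → CW.
shaft 6 → the impression cylinder: external mesh, 1 reversal → CCW.
6 reversals in total — an even number — so the impression cylinder turns the same way as the main motor.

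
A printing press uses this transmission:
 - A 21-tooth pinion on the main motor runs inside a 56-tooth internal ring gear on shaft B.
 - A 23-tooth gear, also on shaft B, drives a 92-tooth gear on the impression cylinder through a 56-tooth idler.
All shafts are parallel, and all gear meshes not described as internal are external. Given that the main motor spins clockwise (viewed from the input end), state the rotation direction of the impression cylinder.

the main motor → shaft B: internal mesh, same direction → CW.
shaft B → the impression cylinder: driver → idler → driven is 2 external meshes, 2 reversals → CW.
2 reversals in total — an even number — so the impression cylinder turns the same way as the main motor.

clockwise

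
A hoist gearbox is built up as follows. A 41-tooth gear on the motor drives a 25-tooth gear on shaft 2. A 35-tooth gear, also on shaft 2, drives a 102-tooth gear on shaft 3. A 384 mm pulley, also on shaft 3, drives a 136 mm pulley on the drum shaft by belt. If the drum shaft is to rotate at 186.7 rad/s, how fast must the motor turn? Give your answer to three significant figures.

118 rad/s

Overall ratio R = 0.60976 × 2.9143 × 0.35417 = 0.62936.
Required input speed = output speed × R = 186.7 × 0.62936 = 117.5 rad/s.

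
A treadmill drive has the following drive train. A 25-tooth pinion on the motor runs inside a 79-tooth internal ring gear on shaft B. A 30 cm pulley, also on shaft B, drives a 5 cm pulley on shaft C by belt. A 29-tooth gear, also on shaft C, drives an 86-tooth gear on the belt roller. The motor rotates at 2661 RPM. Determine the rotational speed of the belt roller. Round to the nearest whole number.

1704 RPM

the motor → shaft B (internal gear, 79/25): 2661 ÷ 3.16 = 842.09 RPM
shaft B → shaft C (belt, 5/30): 842.09 ÷ 0.16667 = 5052.5 RPM
shaft C → the belt roller (gear mesh, 86/29): 5052.5 ÷ 2.9655 = 1703.8 RPM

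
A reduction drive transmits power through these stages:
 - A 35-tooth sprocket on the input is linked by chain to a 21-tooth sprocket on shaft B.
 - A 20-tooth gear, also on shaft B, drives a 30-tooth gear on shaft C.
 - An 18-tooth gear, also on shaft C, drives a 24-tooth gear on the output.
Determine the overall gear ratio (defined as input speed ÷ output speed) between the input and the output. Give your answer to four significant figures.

Each stage contributes driven/driver: chain 21/35 = 0.6, gear mesh 30/20 = 1.5, gear mesh 24/18 = 1.3333.
Overall: 0.6 × 1.5 × 1.3333 = 1.2.

1.200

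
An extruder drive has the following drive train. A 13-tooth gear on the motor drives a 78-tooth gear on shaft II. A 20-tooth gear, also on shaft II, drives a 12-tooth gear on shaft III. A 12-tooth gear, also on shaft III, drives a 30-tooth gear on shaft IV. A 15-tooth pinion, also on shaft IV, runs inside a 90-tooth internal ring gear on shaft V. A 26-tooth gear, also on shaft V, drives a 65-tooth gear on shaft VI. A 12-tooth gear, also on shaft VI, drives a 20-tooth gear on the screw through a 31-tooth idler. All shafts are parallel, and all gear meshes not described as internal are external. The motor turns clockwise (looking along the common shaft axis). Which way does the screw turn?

the motor → shaft II: external mesh, 1 reversal → CCW.
shaft II → shaft III: external mesh, 1 reversal → CW.
shaft III → shaft IV: external mesh, 1 reversal → CCW.
shaft IV → shaft V: internal mesh, same direction → CCW.
shaft V → shaft VI: external mesh, 1 reversal → CW.
shaft VI → the screw: driver → idler → driven is 2 external meshes, 2 reversals → CW.
6 reversals in total — an even number — so the screw turns the same way as the motor.

clockwise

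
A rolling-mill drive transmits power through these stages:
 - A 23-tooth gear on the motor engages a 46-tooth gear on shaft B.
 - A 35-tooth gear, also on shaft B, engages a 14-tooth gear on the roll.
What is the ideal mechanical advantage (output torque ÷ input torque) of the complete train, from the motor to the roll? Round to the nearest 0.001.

0.800

Each stage contributes driven/driver: gear mesh 46/23 = 2, gear mesh 14/35 = 0.4.
Overall: 2 × 0.4 = 0.8.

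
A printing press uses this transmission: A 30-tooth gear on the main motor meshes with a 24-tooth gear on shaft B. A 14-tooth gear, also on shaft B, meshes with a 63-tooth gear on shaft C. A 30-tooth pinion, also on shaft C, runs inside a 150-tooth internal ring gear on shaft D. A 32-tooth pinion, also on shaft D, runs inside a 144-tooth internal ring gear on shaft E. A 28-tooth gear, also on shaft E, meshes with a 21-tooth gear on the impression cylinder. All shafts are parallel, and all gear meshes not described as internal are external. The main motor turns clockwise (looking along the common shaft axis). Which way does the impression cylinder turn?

counterclockwise

the main motor → shaft B: external mesh, 1 reversal → CCW.
shaft B → shaft C: external mesh, 1 reversal → CW.
shaft C → shaft D: internal mesh, same direction → CW.
shaft D → shaft E: internal mesh, same direction → CW.
shaft E → the impression cylinder: external mesh, 1 reversal → CCW.
3 reversals in total — an odd number — so the impression cylinder turns opposite to the main motor.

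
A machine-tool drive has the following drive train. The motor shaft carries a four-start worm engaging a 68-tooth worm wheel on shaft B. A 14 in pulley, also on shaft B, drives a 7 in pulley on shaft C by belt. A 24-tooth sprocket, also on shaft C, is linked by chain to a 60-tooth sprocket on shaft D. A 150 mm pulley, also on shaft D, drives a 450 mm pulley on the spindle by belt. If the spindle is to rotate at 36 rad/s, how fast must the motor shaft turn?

Overall ratio R = 17 × 0.5 × 2.5 × 3 = 63.75.
Required input speed = output speed × R = 36 × 63.75 = 2295 rad/s.

2295 rad/s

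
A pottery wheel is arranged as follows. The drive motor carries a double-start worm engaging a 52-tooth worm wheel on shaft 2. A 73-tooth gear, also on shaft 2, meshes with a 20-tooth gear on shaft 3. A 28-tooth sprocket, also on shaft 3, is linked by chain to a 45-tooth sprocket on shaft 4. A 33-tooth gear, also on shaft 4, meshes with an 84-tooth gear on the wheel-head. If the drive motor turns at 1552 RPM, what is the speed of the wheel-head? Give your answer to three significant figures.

worm 52/2 = 26 → 1552/26 = 59.692 RPM
gear mesh 20/73 = 0.27397 → 59.692/0.27397 = 217.88 RPM
chain 45/28 = 1.6071 → 217.88/1.6071 = 135.57 RPM
gear mesh 84/33 = 2.5455 → 135.57/2.5455 = 53.259 RPM

53.3 RPM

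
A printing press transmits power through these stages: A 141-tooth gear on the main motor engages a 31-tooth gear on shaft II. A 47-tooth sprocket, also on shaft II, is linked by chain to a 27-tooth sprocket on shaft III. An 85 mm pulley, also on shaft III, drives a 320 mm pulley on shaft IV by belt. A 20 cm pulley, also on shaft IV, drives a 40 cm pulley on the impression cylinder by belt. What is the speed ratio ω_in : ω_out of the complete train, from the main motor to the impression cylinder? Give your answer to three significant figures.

0.951

Each stage contributes driven/driver: gear mesh 31/141 = 0.21986, chain 27/47 = 0.57447, belt 320/85 = 3.7647, belt 40/20 = 2.
Overall: 0.21986 × 0.57447 × 3.7647 × 2 = 0.95098.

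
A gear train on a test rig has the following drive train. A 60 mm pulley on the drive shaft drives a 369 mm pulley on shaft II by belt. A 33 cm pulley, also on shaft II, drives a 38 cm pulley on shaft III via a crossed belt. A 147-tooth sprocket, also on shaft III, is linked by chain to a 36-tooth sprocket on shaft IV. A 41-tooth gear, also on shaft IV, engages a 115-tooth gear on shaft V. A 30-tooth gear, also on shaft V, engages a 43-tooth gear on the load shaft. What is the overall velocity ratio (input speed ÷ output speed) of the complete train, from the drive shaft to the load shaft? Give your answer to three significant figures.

6.97

Each stage contributes driven/driver: belt 369/60 = 6.15, belt 38/33 = 1.1515, chain 36/147 = 0.2449, gear mesh 115/41 = 2.8049, gear mesh 43/30 = 1.4333.
Overall: 6.15 × 1.1515 × 0.2449 × 2.8049 × 1.4333 = 6.9725.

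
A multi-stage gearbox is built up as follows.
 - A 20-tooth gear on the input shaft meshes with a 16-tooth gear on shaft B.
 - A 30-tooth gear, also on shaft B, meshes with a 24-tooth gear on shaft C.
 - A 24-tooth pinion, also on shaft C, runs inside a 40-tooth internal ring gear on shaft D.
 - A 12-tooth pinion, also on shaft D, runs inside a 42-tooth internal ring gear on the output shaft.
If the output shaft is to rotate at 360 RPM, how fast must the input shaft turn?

Overall ratio R = 0.8 × 0.8 × 1.6667 × 3.5 = 3.7333.
Required input speed = output speed × R = 360 × 3.7333 = 1344 RPM.

1344 RPM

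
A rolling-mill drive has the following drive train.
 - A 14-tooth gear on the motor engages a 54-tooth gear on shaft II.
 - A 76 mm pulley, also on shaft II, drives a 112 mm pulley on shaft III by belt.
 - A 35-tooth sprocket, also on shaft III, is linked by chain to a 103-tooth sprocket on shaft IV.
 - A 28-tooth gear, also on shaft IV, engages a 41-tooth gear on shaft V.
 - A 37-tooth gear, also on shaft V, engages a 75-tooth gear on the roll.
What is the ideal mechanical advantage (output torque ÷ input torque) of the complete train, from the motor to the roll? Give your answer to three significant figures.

Each stage contributes driven/driver: gear mesh 54/14 = 3.8571, belt 112/76 = 1.4737, chain 103/35 = 2.9429, gear mesh 41/28 = 1.4643, gear mesh 75/37 = 2.027.
Overall: 3.8571 × 1.4737 × 2.9429 × 1.4643 × 2.027 = 49.651.

49.7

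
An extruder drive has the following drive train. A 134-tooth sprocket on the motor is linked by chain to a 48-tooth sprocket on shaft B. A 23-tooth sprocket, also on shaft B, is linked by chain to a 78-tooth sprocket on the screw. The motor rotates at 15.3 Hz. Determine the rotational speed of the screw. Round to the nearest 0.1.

chain 48/134 = 0.35821 → 15.3/0.35821 = 42.713 Hz
chain 78/23 = 3.3913 → 42.713/3.3913 = 12.595 Hz

12.6 Hz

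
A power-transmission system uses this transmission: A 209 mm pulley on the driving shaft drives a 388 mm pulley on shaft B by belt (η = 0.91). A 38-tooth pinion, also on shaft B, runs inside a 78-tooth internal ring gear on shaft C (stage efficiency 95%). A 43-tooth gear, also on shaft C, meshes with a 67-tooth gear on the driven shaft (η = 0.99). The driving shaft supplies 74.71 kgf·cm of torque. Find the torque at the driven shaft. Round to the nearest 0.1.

After the belt (388/209): 74.71 × 1.8565 × 0.91 = 126.21 kgf·cm
After the internal gear (78/38): 126.21 × 2.0526 × 0.95 = 246.12 kgf·cm
After the gear mesh (67/43): 246.12 × 1.5581 × 0.99 = 379.65 kgf·cm

379.6 kgf·cm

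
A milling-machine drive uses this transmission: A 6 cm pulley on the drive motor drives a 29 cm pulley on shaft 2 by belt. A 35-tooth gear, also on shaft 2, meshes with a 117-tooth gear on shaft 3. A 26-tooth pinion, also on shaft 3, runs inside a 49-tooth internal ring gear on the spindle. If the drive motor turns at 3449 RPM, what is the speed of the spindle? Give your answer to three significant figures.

the drive motor → shaft 2 (belt, 29/6): 3449 ÷ 4.8333 = 713.59 RPM
shaft 2 → shaft 3 (gear mesh, 117/35): 713.59 ÷ 3.3429 = 213.47 RPM
shaft 3 → the spindle (internal gear, 49/26): 213.47 ÷ 1.8846 = 113.27 RPM

113 RPM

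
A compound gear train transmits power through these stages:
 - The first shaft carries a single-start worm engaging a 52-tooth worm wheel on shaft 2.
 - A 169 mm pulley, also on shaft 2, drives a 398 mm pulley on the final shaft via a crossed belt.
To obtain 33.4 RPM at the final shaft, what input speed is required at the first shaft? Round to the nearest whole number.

Overall ratio R = 52 × 2.355 = 122.46.
Required input speed = output speed × R = 33.4 × 122.46 = 4090.2 RPM.

4090 RPM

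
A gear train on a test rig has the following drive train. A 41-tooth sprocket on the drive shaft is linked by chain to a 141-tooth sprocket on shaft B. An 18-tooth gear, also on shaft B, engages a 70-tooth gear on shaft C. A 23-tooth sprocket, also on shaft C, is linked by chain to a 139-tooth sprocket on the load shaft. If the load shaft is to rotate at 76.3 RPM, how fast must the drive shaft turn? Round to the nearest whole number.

6167 RPM

Overall ratio R = 3.439 × 3.8889 × 6.0435 = 80.825.
Required input speed = output speed × R = 76.3 × 80.825 = 6167 RPM.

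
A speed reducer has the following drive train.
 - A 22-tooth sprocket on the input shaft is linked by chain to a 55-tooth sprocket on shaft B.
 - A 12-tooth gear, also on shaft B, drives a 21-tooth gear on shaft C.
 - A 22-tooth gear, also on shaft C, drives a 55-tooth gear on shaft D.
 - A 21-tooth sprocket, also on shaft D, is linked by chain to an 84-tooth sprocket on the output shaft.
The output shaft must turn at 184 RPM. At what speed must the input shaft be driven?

8050 RPM

Overall ratio R = 2.5 × 1.75 × 2.5 × 4 = 43.75.
Required input speed = output speed × R = 184 × 43.75 = 8050 RPM.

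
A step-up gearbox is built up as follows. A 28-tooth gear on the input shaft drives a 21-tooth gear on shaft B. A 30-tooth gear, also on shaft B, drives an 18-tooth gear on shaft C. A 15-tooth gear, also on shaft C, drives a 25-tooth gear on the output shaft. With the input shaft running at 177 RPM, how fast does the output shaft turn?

the input shaft → shaft B (gear mesh, 21/28): 177 ÷ 0.75 = 236 RPM
shaft B → shaft C (gear mesh, 18/30): 236 ÷ 0.6 = 393.33 RPM
shaft C → the output shaft (gear mesh, 25/15): 393.33 ÷ 1.6667 = 236 RPM

236 RPM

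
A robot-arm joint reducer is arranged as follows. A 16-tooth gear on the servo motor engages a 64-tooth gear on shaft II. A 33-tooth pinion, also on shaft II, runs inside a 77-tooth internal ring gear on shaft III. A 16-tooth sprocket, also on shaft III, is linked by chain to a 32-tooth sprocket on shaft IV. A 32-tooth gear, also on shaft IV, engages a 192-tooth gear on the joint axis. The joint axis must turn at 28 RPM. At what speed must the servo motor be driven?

Overall ratio R = 4 × 2.3333 × 2 × 6 = 112.
Required input speed = output speed × R = 28 × 112 = 3136 RPM.

3136 RPM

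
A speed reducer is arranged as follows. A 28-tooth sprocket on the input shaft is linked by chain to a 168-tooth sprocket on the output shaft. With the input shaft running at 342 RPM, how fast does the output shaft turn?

chain 168/28 = 6 → 342/6 = 57 RPM

57 RPM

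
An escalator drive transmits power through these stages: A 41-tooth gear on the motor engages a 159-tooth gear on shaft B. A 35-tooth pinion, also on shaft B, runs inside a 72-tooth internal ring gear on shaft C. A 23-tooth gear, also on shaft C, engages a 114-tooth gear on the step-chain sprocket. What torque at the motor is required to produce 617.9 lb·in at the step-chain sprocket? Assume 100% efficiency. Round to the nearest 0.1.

Overall ratio R = 3.878 × 2.0571 × 4.9565 = 39.542.
Input torque = output torque / R = 617.9 / 39.542 = 15.627 lb·in.

15.6 lb·in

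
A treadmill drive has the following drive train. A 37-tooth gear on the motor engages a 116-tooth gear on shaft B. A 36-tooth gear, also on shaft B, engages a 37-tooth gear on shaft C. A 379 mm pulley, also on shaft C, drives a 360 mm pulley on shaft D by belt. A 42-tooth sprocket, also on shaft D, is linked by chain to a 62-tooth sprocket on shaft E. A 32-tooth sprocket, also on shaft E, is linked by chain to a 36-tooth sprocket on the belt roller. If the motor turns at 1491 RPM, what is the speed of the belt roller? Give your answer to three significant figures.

Gear mesh: ratio = 116/37 = 3.1351, so shaft B turns at 1491 / 3.1351 = 475.58 RPM.
Gear mesh: ratio = 37/36 = 1.0278, so shaft C turns at 475.58 / 1.0278 = 462.72 RPM.
Belt: ratio = 360/379 = 0.94987, so shaft D turns at 462.72 / 0.94987 = 487.15 RPM.
Chain: ratio = 62/42 = 1.4762, so shaft E turns at 487.15 / 1.4762 = 330 RPM.
Chain: ratio = 36/32 = 1.125, so the belt roller turns at 330 / 1.125 = 293.34 RPM.

293 RPM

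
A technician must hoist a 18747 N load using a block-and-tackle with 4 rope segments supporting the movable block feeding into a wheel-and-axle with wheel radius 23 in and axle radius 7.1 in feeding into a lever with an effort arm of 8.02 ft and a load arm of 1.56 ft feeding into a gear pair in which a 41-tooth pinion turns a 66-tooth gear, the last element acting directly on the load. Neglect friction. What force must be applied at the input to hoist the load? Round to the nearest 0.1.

174.8 N

Block-and-tackle MA = number of supporting rope parts = 4.
Wheel-and-axle MA = R/r = 23/7.1 = 3.2394.
Lever MA = effort arm / load arm = 8.02/1.56 = 5.141.
Gear pair MA = 66/41 = 1.6098.
Combined ideal MA = 4 × 3.2394 × 5.141 × 1.6098 = 107.24.
Effort = load / MA = 18747 / 107.24 = 174.82 N.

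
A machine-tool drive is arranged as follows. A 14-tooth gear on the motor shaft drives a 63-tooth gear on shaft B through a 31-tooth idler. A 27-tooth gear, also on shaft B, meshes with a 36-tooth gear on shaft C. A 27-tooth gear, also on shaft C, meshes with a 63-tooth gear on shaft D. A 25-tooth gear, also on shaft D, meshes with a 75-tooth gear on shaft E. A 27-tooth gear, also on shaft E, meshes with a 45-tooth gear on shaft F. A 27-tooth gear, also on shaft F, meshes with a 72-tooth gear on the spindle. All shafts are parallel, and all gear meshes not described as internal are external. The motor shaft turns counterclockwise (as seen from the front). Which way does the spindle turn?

the motor shaft → shaft B: driver → idler → driven is 2 external meshes, 2 reversals → CCW.
shaft B → shaft C: external mesh, 1 reversal → CW.
shaft C → shaft D: external mesh, 1 reversal → CCW.
shaft D → shaft E: external mesh, 1 reversal → CW.
shaft E → shaft F: external mesh, 1 reversal → CCW.
shaft F → the spindle: external mesh, 1 reversal → CW.
7 reversals in total — an odd number — so the spindle turns opposite to the motor shaft.

clockwise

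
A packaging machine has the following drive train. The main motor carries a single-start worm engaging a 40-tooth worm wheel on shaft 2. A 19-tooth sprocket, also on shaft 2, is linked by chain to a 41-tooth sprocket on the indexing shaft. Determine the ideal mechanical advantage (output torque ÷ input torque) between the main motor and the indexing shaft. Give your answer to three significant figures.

86.3

Each stage contributes driven/driver: worm 40/1 = 40, chain 41/19 = 2.1579.
Overall: 40 × 2.1579 = 86.316.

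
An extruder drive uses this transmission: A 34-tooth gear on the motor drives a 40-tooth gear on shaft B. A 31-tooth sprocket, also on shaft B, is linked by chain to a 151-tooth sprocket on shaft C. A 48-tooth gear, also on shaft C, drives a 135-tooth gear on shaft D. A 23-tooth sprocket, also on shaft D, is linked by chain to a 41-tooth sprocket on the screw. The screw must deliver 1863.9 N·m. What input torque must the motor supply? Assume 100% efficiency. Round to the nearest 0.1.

Overall ratio R = 1.1765 × 4.871 × 2.8125 × 1.7826 = 28.731.
Input torque = output torque / R = 1863.9 / 28.731 = 64.875 N·m.

64.9 N·m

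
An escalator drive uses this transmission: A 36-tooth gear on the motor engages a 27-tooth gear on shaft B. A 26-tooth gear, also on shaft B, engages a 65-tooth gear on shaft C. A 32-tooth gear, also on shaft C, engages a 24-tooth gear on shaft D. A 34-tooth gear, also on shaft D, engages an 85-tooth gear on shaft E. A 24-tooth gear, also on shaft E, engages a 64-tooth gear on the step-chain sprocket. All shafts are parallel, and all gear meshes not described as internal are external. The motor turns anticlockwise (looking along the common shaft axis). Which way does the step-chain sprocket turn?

clockwise

the motor → shaft B: external mesh, 1 reversal → CW.
shaft B → shaft C: external mesh, 1 reversal → CCW.
shaft C → shaft D: external mesh, 1 reversal → CW.
shaft D → shaft E: external mesh, 1 reversal → CCW.
shaft E → the step-chain sprocket: external mesh, 1 reversal → CW.
5 reversals in total — an odd number — so the step-chain sprocket turns opposite to the motor.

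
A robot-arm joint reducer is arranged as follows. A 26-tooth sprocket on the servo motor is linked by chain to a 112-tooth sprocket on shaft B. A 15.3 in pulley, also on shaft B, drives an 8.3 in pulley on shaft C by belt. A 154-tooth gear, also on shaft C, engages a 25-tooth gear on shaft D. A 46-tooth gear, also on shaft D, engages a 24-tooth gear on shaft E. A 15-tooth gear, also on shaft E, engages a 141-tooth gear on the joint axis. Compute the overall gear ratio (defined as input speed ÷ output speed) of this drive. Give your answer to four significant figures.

1.861

Each stage contributes driven/driver: chain 112/26 = 4.3077, belt 8.3/15.3 = 0.54248, gear mesh 25/154 = 0.16234, gear mesh 24/46 = 0.52174, gear mesh 141/15 = 9.4.
Overall: 4.3077 × 0.54248 × 0.16234 × 0.52174 × 9.4 = 1.8605.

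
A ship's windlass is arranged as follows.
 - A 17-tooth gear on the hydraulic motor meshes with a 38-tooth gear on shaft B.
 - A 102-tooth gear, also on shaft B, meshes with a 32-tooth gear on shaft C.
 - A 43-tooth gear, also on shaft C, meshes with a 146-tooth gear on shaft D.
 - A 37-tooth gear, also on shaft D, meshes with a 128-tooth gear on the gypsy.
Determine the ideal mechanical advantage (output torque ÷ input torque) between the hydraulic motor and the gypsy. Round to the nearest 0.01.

Each stage contributes driven/driver: gear mesh 38/17 = 2.2353, gear mesh 32/102 = 0.31373, gear mesh 146/43 = 3.3953, gear mesh 128/37 = 3.4595.
Overall: 2.2353 × 0.31373 × 3.3953 × 3.4595 = 8.2372.

8.24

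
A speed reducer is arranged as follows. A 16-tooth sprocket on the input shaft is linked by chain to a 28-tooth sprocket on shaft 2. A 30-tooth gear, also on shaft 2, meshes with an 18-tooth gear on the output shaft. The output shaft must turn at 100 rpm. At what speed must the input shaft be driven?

Overall ratio R = 1.75 × 0.6 = 1.05.
Required input speed = output speed × R = 100 × 1.05 = 105 rpm.

105 rpm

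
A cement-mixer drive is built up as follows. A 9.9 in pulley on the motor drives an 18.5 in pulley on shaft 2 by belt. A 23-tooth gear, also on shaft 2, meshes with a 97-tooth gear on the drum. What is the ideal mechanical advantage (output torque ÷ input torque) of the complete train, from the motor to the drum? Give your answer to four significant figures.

Each stage contributes driven/driver: belt 18.5/9.9 = 1.8687, gear mesh 97/23 = 4.2174.
Overall: 1.8687 × 4.2174 = 7.881.

7.881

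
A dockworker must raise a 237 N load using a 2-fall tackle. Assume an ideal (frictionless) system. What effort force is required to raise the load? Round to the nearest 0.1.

Block-and-tackle MA = number of supporting rope parts = 2.
Effort = load / MA = 237 / 2 = 118.5 N.

118.5 N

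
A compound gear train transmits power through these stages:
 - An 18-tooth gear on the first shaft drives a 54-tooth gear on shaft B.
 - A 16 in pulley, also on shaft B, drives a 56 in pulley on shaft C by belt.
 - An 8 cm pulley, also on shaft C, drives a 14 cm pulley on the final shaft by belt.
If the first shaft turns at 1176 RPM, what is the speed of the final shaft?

gear mesh 54/18 = 3 → 1176/3 = 392 RPM
belt 56/16 = 3.5 → 392/3.5 = 112 RPM
belt 14/8 = 1.75 → 112/1.75 = 64 RPM

64 RPM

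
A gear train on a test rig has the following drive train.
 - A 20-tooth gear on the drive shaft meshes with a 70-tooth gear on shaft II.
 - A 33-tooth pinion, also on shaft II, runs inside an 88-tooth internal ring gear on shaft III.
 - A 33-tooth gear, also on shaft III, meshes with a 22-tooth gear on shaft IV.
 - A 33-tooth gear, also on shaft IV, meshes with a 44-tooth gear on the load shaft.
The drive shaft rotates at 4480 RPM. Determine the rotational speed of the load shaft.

gear mesh 70/20 = 3.5 → 4480/3.5 = 1280 RPM
internal gear 88/33 = 2.6667 → 1280/2.6667 = 480 RPM
gear mesh 22/33 = 0.66667 → 480/0.66667 = 720 RPM
gear mesh 44/33 = 1.3333 → 720/1.3333 = 540 RPM

540 RPM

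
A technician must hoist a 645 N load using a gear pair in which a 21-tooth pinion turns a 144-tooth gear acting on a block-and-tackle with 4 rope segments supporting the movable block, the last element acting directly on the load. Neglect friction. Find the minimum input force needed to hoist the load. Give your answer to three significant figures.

23.5 N

Gear pair MA = 144/21 = 6.8571.
Block-and-tackle MA = number of supporting rope parts = 4.
Combined ideal MA = 6.8571 × 4 = 27.429.
Effort = load / MA = 645 / 27.429 = 23.516 N.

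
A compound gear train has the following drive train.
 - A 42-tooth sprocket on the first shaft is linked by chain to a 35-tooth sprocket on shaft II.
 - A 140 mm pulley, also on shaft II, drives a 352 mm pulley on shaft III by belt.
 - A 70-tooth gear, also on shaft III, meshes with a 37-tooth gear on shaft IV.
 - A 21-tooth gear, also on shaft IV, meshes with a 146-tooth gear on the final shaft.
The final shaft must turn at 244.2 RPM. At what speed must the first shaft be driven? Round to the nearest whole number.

Overall ratio R = 0.83333 × 2.5143 × 0.52857 × 6.9524 = 7.6996.
Required input speed = output speed × R = 244.2 × 7.6996 = 1880.3 RPM.

1880 RPM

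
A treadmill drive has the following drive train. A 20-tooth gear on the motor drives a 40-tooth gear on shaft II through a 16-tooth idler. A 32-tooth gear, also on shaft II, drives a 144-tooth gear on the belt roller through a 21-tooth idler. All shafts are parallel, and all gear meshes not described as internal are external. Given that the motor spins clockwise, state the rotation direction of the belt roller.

the motor → shaft II: driver → idler → driven is 2 external meshes, 2 reversals → CW.
shaft II → the belt roller: driver → idler → driven is 2 external meshes, 2 reversals → CW.
4 reversals in total — an even number — so the belt roller turns the same way as the motor.

clockwise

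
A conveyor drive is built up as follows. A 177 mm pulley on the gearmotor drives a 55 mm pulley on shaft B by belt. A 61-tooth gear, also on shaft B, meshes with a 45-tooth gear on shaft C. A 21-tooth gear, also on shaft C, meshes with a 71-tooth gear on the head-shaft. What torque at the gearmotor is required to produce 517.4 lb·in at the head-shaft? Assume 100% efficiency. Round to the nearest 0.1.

Overall ratio R = 0.31073 × 0.7377 × 3.381 = 0.77502.
Input torque = output torque / R = 517.4 / 0.77502 = 667.6 lb·in.

667.6 lb·in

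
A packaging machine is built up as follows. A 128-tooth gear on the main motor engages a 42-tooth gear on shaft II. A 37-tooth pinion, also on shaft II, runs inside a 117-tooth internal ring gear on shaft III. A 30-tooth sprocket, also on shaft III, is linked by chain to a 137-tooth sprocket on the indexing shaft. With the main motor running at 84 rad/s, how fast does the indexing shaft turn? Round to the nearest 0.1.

17.7 rad/s

the main motor → shaft II (gear mesh, 42/128): 84 ÷ 0.32812 = 256 rad/s
shaft II → shaft III (internal gear, 117/37): 256 ÷ 3.1622 = 80.957 rad/s
shaft III → the indexing shaft (chain, 137/30): 80.957 ÷ 4.5667 = 17.728 rad/s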